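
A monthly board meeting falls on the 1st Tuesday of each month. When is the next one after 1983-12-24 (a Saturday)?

1984-01-03

December 1983 starts on a Thursday, so its 1st Tuesday is 1983-12-06 (5 days in).
That is not after 1983-12-24, so look at January 1984.
January 1984 starts on a Sunday, so its 1st Tuesday is 1984-01-03 (2 days in).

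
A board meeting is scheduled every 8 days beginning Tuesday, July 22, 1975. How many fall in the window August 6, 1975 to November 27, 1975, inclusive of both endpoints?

15

Occurrences land 8·i days after July 22, 1975 for i = 0, 1, 2, …
August 6, 1975 is 15 days after the start; 15 ÷ 8 = 1 remainder 7; since the remainder is 7, round up to i = 2. First occurrence in the window: #3 on August 7, 1975 (2×8 = 16 days in).
November 27, 1975 is 128 days after the start; 128 ÷ 8 = 16 remainder 0. Last occurrence in the window: #17 on November 27, 1975.
Occurrences #3 through #17: 15 in total.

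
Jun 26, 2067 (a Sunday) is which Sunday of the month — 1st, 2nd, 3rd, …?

Day 26 falls in week ⌈26/7⌉ of the month.
Days 1–7 hold the 1st Sunday, 8–14 the 2nd, 15–21 the 3rd, 22–28 the 4th, 29–31 the 5th.
26 is in the range for the 4th.

4th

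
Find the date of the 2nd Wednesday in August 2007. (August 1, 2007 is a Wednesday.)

August 2007 begins on a Wednesday, so the first Wednesday is August 1.
The 2nd Wednesday is 1 weeks later: 1 + 7 = 8.

August 8, 2007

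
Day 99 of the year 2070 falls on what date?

April 9, 2070

January has 31 days (99 − 31 = 68 remain).
February has 28 days (68 − 28 = 40 remain).
March has 31 days (40 − 31 = 9 remain).
9 into April → April 9.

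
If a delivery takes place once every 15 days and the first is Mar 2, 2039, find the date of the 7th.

May 31, 2039

The 7th occurrence is 6 intervals after the first: 6 × 15 = 90 days after Mar 2, 2039.
Mar has 31 days — 29 days to the end of Mar leaves 61.
Apr has 30 days (31 left).
31 days into May → May 31, 2039.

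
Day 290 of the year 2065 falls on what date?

2065-10-17

January has 31 days (290 − 31 = 259 remain).
February has 28 days (259 − 28 = 231 remain).
March has 31 days (231 − 31 = 200 remain).
April has 30 days (200 − 30 = 170 remain).
May has 31 days (170 − 31 = 139 remain).
June has 30 days (139 − 30 = 109 remain).
July has 31 days (109 − 31 = 78 remain).
August has 31 days (78 − 31 = 47 remain).
September has 30 days (47 − 30 = 17 remain).
17 into October → October 17.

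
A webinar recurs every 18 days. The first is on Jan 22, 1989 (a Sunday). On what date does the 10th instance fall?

Jul 3, 1989

The 10th occurrence is 9 intervals after the first: 9 × 18 = 162 days after Jan 22, 1989.
Jan has 31 days — 9 days to the end of Jan leaves 153.
Feb has 28 days (125 left).
Mar has 31 days (94 left).
Apr has 30 days (64 left).
May has 31 days (33 left).
Jun has 30 days (3 left).
3 days into Jul → Jul 3, 1989.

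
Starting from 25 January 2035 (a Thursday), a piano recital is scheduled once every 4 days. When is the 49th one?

The 49th occurrence is 48 intervals after the first: 48 × 4 = 192 days after 25 January 2035.
January has 31 days — 6 days to the end of January leaves 186.
February has 28 days (158 left).
March has 31 days (127 left).
April has 30 days (97 left).
May has 31 days (66 left).
June has 30 days (36 left).
July has 31 days (5 left).
5 days into August → 5 August 2035.

5 August 2035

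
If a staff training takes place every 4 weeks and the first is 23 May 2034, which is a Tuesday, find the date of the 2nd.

20 June 2034

The 2nd occurrence is 1 interval after the first: 1 × 28 = 28 days after 23 May 2034.
May has 31 days — 8 days to the end of May leaves 20.
20 days into June → 20 June 2034.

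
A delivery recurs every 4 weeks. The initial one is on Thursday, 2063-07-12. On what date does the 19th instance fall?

The 19th occurrence is 18 intervals after the first: 18 × 28 = 504 days after 2063-07-12.
July has 31 days — 19 days to the end of July leaves 485.
From end of July to end of 2063 is 153 days (332 left).
January has 31 days (301 left).
February has 29 days (272 left).
March has 31 days (241 left).
April has 30 days (211 left).
May has 31 days (180 left).
June has 30 days (150 left).
July has 31 days (119 left).
August has 31 days (88 left).
September has 30 days (58 left).
October has 31 days (27 left).
27 days into November → 2064-11-27.

2064-11-27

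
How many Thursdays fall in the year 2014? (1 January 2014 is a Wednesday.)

1 January 2014 is a Wednesday; the first Thursday on or after it is 2 January 2014 (1 day later).
From 2 January 2014 to 31 December 2014: 29 + 28 + 31 + 30 + 31 + 30 + 31 + 31 + 30 + 31 + 30 + 31 = 363 days (rest of January, February, March, April, May, June, July, August, September, October, November, December).
363 ÷ 7 = 51 full weeks with remainder 6, so 51 more Thursdays after the first → 52.

52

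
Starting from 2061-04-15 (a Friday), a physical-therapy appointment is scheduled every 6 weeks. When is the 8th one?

2062-02-03

The 8th occurrence is 7 intervals after the first: 7 × 42 = 294 days after 2061-04-15.
April has 30 days — 15 days to the end of April leaves 279.
May has 31 days (248 left).
June has 30 days (218 left).
July has 31 days (187 left).
August has 31 days (156 left).
September has 30 days (126 left).
October has 31 days (95 left).
November has 30 days (65 left).
December has 31 days (34 left).
January has 31 days (3 left).
3 days into February → 2062-02-03.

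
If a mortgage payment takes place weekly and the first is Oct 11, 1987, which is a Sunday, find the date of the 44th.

Aug 7, 1988

The 44th occurrence is 43 intervals after the first: 43 × 7 = 301 days after Oct 11, 1987.
Oct has 31 days — 20 days to the end of Oct leaves 281.
Nov has 30 days (251 left).
Dec has 31 days (220 left).
Jan has 31 days (189 left).
Feb has 29 days (160 left).
Mar has 31 days (129 left).
Apr has 30 days (99 left).
May has 31 days (68 left).
Jun has 30 days (38 left).
Jul has 31 days (7 left).
7 days into Aug → Aug 7, 1988.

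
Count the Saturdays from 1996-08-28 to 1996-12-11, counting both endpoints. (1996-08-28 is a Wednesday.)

1996-08-28 is a Wednesday; the first Saturday on or after it is 1996-08-31 (3 days later).
From 1996-08-31 to 1996-12-11: 0 + 30 + 31 + 30 + 11 = 102 days (rest of August, September, October, November, December).
102 ÷ 7 = 14 full weeks with remainder 4, so 14 more Saturdays after the first → 15.

15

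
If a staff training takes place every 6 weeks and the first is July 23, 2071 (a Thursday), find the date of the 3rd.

October 15, 2071

The 3rd occurrence is 2 intervals after the first: 2 × 42 = 84 days after July 23, 2071.
July has 31 days — 8 days to the end of July leaves 76.
August has 31 days (45 left).
September has 30 days (15 left).
15 days into October → October 15, 2071.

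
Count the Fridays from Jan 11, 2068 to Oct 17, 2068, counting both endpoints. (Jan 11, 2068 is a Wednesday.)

40

Jan 11, 2068 is a Wednesday; the first Friday on or after it is Jan 13, 2068 (2 days later).
From Jan 13, 2068 to Oct 17, 2068: 18 + 29 + 31 + 30 + 31 + 30 + 31 + 31 + 30 + 17 = 278 days (rest of Jan, Feb, Mar, Apr, May, Jun, Jul, Aug, Sep, Oct).
278 ÷ 7 = 39 full weeks with remainder 5, so 39 more Fridays after the first → 40.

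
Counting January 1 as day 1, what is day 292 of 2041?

October 19, 2041

January has 31 days (292 − 31 = 261 remain).
February has 28 days (261 − 28 = 233 remain).
March has 31 days (233 − 31 = 202 remain).
April has 30 days (202 − 30 = 172 remain).
May has 31 days (172 − 31 = 141 remain).
June has 30 days (141 − 30 = 111 remain).
July has 31 days (111 − 31 = 80 remain).
August has 31 days (80 − 31 = 49 remain).
September has 30 days (49 − 30 = 19 remain).
19 into October → October 19.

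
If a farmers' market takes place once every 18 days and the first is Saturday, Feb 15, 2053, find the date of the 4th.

Apr 10, 2053

The 4th occurrence is 3 intervals after the first: 3 × 18 = 54 days after Feb 15, 2053.
Feb has 28 days — 13 days to the end of Feb leaves 41.
Mar has 31 days (10 left).
10 days into Apr → Apr 10, 2053.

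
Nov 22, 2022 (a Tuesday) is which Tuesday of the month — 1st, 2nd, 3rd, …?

Day 22 falls in week ⌈22/7⌉ of the month.
Days 1–7 hold the 1st Tuesday, 8–14 the 2nd, 15–21 the 3rd, 22–28 the 4th, 29–31 the 5th.
22 is in the range for the 4th.

4th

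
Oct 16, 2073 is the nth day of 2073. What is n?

Days in months before Oct: 31 + 28 + 31 + 30 + 31 + 30 + 31 + 31 + 30 = 273.
Plus 16 days into Oct → day 289.

289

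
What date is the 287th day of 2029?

Oct 14, 2029

Jan has 31 days (287 − 31 = 256 remain).
Feb has 28 days (256 − 28 = 228 remain).
Mar has 31 days (228 − 31 = 197 remain).
Apr has 30 days (197 − 30 = 167 remain).
May has 31 days (167 − 31 = 136 remain).
Jun has 30 days (136 − 30 = 106 remain).
Jul has 31 days (106 − 31 = 75 remain).
Aug has 31 days (75 − 31 = 44 remain).
Sep has 30 days (44 − 30 = 14 remain).
14 into Oct → Oct 14.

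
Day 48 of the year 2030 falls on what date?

January has 31 days (48 − 31 = 17 remain).
17 into February → February 17.

February 17, 2030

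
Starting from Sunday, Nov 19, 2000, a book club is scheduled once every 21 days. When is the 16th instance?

The 16th occurrence is 15 intervals after the first: 15 × 21 = 315 days after Nov 19, 2000.
Nov has 30 days — 11 days to the end of Nov leaves 304.
Dec has 31 days (273 left).
Jan has 31 days (242 left).
Feb has 28 days (214 left).
Mar has 31 days (183 left).
Apr has 30 days (153 left).
May has 31 days (122 left).
Jun has 30 days (92 left).
Jul has 31 days (61 left).
Aug has 31 days (30 left).
30 days into Sep → Sep 30, 2001.

Sep 30, 2001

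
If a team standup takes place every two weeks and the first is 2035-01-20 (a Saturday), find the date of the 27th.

2036-01-19

The 27th occurrence is 26 intervals after the first: 26 × 14 = 364 days after 2035-01-20.
January has 31 days — 11 days to the end of January leaves 353.
February has 28 days (325 left).
March has 31 days (294 left).
April has 30 days (264 left).
May has 31 days (233 left).
June has 30 days (203 left).
July has 31 days (172 left).
August has 31 days (141 left).
September has 30 days (111 left).
October has 31 days (80 left).
November has 30 days (50 left).
December has 31 days (19 left).
19 days into January → 2036-01-19.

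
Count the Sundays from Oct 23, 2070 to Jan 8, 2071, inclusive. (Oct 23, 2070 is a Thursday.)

Oct 23, 2070 is a Thursday; the first Sunday on or after it is Oct 26, 2070 (3 days later).
From Oct 26, 2070 to Jan 8, 2071: 5 + 30 + 31 + 8 = 74 days (rest of Oct, Nov, Dec, Jan).
74 ÷ 7 = 10 full weeks with remainder 4, so 10 more Sundays after the first → 11.

11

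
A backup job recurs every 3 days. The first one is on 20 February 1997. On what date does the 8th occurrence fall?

The 8th occurrence is 7 intervals after the first: 7 × 3 = 21 days after 20 February 1997.
February has 28 days — 8 days to the end of February leaves 13.
13 days into March → 13 March 1997.

13 March 1997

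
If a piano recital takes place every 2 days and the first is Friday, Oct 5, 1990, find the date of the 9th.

The 9th occurrence is 8 intervals after the first: 8 × 2 = 16 days after Oct 5, 1990.
16 days later is Oct 21, 1990.

Oct 21, 1990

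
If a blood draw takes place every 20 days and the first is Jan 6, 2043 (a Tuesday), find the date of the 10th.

Jul 5, 2043

The 10th occurrence is 9 intervals after the first: 9 × 20 = 180 days after Jan 6, 2043.
Jan has 31 days — 25 days to the end of Jan leaves 155.
Feb has 28 days (127 left).
Mar has 31 days (96 left).
Apr has 30 days (66 left).
May has 31 days (35 left).
Jun has 30 days (5 left).
5 days into Jul → Jul 5, 2043.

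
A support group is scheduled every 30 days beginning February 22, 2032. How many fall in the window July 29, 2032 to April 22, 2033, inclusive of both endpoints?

9

Occurrences land 30·i days after February 22, 2032 for i = 0, 1, 2, …
July 29, 2032 is 158 days after the start; 158 ÷ 30 = 5 remainder 8; since the remainder is 8, round up to i = 6. First occurrence in the window: #7 on August 20, 2032 (6×30 = 180 days in).
April 22, 2033 is 425 days after the start; 425 ÷ 30 = 14 remainder 5. Last occurrence in the window: #15 on April 17, 2033.
Occurrences #7 through #15: 9 in total.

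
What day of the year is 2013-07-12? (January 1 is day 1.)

Days in months before July: 31 + 28 + 31 + 30 + 31 + 30 = 181.
Plus 12 days into July → day 193.

193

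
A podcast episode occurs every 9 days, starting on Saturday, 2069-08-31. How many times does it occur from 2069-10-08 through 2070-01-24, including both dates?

Occurrences land 9·i days after 2069-08-31 for i = 0, 1, 2, …
2069-10-08 is 38 days after the start; 38 ÷ 9 = 4 remainder 2; since the remainder is 2, round up to i = 5. First occurrence in the window: #6 on 2069-10-15 (5×9 = 45 days in).
2070-01-24 is 146 days after the start; 146 ÷ 9 = 16 remainder 2. Last occurrence in the window: #17 on 2070-01-22.
Occurrences #6 through #17: 12 in total.

12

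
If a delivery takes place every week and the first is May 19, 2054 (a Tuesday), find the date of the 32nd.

December 22, 2054

The 32nd occurrence is 31 intervals after the first: 31 × 7 = 217 days after May 19, 2054.
May has 31 days — 12 days to the end of May leaves 205.
June has 30 days (175 left).
July has 31 days (144 left).
August has 31 days (113 left).
September has 30 days (83 left).
October has 31 days (52 left).
November has 30 days (22 left).
22 days into December → December 22, 2054.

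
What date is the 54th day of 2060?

Feb 23, 2060

Jan has 31 days (54 − 31 = 23 remain).
23 into Feb → Feb 23.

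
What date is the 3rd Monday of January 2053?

The first Monday of January 2053 is January 6.
The 3rd Monday is 2 weeks later: 6 + 14 = 20.

January 20, 2053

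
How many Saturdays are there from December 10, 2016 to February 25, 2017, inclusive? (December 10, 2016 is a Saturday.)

12

December 10, 2016 is a Saturday; the first Saturday on or after it is December 10, 2016.
From December 10, 2016 to February 25, 2017: 21 + 31 + 25 = 77 days (rest of December, January, February).
77 ÷ 7 = 11 full weeks with remainder 0, so 11 more Saturdays after the first → 12.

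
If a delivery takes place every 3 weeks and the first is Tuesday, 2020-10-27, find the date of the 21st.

2021-12-21

The 21st occurrence is 20 intervals after the first: 20 × 21 = 420 days after 2020-10-27.
October has 31 days — 4 days to the end of October leaves 416.
From end of October to end of 2020 is 61 days (355 left).
January has 31 days (324 left).
February has 28 days (296 left).
March has 31 days (265 left).
April has 30 days (235 left).
May has 31 days (204 left).
June has 30 days (174 left).
July has 31 days (143 left).
August has 31 days (112 left).
September has 30 days (82 left).
October has 31 days (51 left).
November has 30 days (21 left).
21 days into December → 2021-12-21.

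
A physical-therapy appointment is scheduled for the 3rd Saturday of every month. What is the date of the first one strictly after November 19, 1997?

November 1997 starts on a Saturday; its first Saturday is the 1st, so the 3rd Saturday is the 15th — November 15, 1997.
That is not after November 19, 1997, so look at December 1997.
December 1997 starts on a Monday; its first Saturday is the 6th, so the 3rd Saturday is the 20th — December 20, 1997.

December 20, 1997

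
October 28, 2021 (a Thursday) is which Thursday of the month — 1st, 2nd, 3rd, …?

Day 28 falls in week ⌈28/7⌉ of the month.
Days 1–7 hold the 1st Thursday, 8–14 the 2nd, 15–21 the 3rd, 22–28 the 4th, 29–31 the 5th.
28 is in the range for the 4th.

4th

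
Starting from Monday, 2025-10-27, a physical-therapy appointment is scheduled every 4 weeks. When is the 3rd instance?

The 3rd occurrence is 2 intervals after the first: 2 × 28 = 56 days after 2025-10-27.
October has 31 days — 4 days to the end of October leaves 52.
November has 30 days (22 left).
22 days into December → 2025-12-22.

2025-12-22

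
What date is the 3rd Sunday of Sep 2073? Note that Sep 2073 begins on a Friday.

Sep 2073 begins on a Friday, so the first Sunday is Sep 3 (2 days later).
The 3rd Sunday is 2 weeks later: 3 + 14 = 17.

Sep 17, 2073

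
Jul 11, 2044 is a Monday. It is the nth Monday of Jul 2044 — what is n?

2nd

Day 11 falls in week ⌈11/7⌉ of the month.
Days 1–7 hold the 1st Monday, 8–14 the 2nd, 15–21 the 3rd, 22–28 the 4th, 29–31 the 5th.
11 is in the range for the 2nd.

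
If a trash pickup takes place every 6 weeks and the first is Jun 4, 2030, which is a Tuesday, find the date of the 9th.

The 9th occurrence is 8 intervals after the first: 8 × 42 = 336 days after Jun 4, 2030.
Jun has 30 days — 26 days to the end of Jun leaves 310.
Jul has 31 days (279 left).
Aug has 31 days (248 left).
Sep has 30 days (218 left).
Oct has 31 days (187 left).
Nov has 30 days (157 left).
Dec has 31 days (126 left).
Jan has 31 days (95 left).
Feb has 28 days (67 left).
Mar has 31 days (36 left).
Apr has 30 days (6 left).
6 days into May → May 6, 2031.

May 6, 2031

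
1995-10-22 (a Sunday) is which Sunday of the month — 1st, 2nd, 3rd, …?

4th

Day 22 falls in week ⌈22/7⌉ of the month.
Days 1–7 hold the 1st Sunday, 8–14 the 2nd, 15–21 the 3rd, 22–28 the 4th, 29–31 the 5th.
22 is in the range for the 4th.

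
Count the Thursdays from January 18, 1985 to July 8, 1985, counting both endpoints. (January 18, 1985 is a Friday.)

January 18, 1985 is a Friday; the first Thursday on or after it is January 24, 1985 (6 days later).
From January 24, 1985 to July 8, 1985: 7 + 28 + 31 + 30 + 31 + 30 + 8 = 165 days (rest of January, February, March, April, May, June, July).
165 ÷ 7 = 23 full weeks with remainder 4, so 23 more Thursdays after the first → 24.

24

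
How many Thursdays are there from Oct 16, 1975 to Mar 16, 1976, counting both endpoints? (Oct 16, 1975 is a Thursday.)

Oct 16, 1975 is a Thursday; the first Thursday on or after it is Oct 16, 1975.
From Oct 16, 1975 to Mar 16, 1976: 15 + 30 + 31 + 31 + 29 + 16 = 152 days (rest of Oct, Nov, Dec, Jan, Feb, Mar).
152 ÷ 7 = 21 full weeks with remainder 5, so 21 more Thursdays after the first → 22.

22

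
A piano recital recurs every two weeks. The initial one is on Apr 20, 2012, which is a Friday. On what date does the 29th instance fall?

The 29th occurrence is 28 intervals after the first: 28 × 14 = 392 days after Apr 20, 2012.
Apr has 30 days — 10 days to the end of Apr leaves 382.
May has 31 days (351 left).
Jun has 30 days (321 left).
Jul has 31 days (290 left).
Aug has 31 days (259 left).
Sep has 30 days (229 left).
Oct has 31 days (198 left).
Nov has 30 days (168 left).
Dec has 31 days (137 left).
Jan has 31 days (106 left).
Feb has 28 days (78 left).
Mar has 31 days (47 left).
Apr has 30 days (17 left).
17 days into May → May 17, 2013.

May 17, 2013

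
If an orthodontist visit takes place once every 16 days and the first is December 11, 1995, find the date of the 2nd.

December 27, 1995

The 2nd occurrence is 1 interval after the first: 1 × 16 = 16 days after December 11, 1995.
16 days later is December 27, 1995.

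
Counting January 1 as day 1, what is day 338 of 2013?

4 December 2013

January has 31 days (338 − 31 = 307 remain).
February has 28 days (307 − 28 = 279 remain).
March has 31 days (279 − 31 = 248 remain).
April has 30 days (248 − 30 = 218 remain).
May has 31 days (218 − 31 = 187 remain).
June has 30 days (187 − 30 = 157 remain).
July has 31 days (157 − 31 = 126 remain).
August has 31 days (126 − 31 = 95 remain).
September has 30 days (95 − 30 = 65 remain).
October has 31 days (65 − 31 = 34 remain).
November has 30 days (34 − 30 = 4 remain).
4 into December → December 4.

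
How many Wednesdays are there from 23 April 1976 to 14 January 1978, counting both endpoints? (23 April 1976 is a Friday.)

23 April 1976 is a Friday; the first Wednesday on or after it is 28 April 1976 (5 days later).
From 28 April 1976 to 14 January 1978: 247 + 365 + 14 = 626 days (rest of 1976, 1977, to 14 January 1978 in 1978).
626 ÷ 7 = 89 full weeks with remainder 3, so 89 more Wednesdays after the first → 90.

90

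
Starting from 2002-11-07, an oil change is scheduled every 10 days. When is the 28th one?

2003-08-04

The 28th occurrence is 27 intervals after the first: 27 × 10 = 270 days after 2002-11-07.
November has 30 days — 23 days to the end of November leaves 247.
December has 31 days (216 left).
January has 31 days (185 left).
February has 28 days (157 left).
March has 31 days (126 left).
April has 30 days (96 left).
May has 31 days (65 left).
June has 30 days (35 left).
July has 31 days (4 left).
4 days into August → 2003-08-04.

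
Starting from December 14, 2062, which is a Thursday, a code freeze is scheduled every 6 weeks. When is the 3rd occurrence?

March 8, 2063

The 3rd occurrence is 2 intervals after the first: 2 × 42 = 84 days after December 14, 2062.
December has 31 days — 17 days to the end of December leaves 67.
January has 31 days (36 left).
February has 28 days (8 left).
8 days into March → March 8, 2063.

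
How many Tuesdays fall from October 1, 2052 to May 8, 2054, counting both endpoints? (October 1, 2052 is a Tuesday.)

84

October 1, 2052 is a Tuesday; the first Tuesday on or after it is October 1, 2052.
From October 1, 2052 to May 8, 2054: 91 + 365 + 128 = 584 days (rest of 2052, 2053, to May 8, 2054 in 2054).
584 ÷ 7 = 83 full weeks with remainder 3, so 83 more Tuesdays after the first → 84.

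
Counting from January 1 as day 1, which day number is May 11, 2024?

132

Days in months before May: 31 + 29 + 31 + 30 = 121.
Plus 11 days into May → day 132.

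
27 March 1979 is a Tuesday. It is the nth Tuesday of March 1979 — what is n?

Day 27 falls in week ⌈27/7⌉ of the month.
Days 1–7 hold the 1st Tuesday, 8–14 the 2nd, 15–21 the 3rd, 22–28 the 4th, 29–31 the 5th.
27 is in the range for the 4th.

4th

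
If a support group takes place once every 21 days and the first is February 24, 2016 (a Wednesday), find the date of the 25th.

July 12, 2017

The 25th occurrence is 24 intervals after the first: 24 × 21 = 504 days after February 24, 2016.
February has 29 days — 5 days to the end of February leaves 499.
From end of February to end of 2016 is 306 days (193 left).
January has 31 days (162 left).
February has 28 days (134 left).
March has 31 days (103 left).
April has 30 days (73 left).
May has 31 days (42 left).
June has 30 days (12 left).
12 days into July → July 12, 2017.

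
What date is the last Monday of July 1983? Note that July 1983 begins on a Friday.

25 July 1983

July 1983 begins on a Friday, so the first Monday is July 4 (3 days later).
July 1983 has 31 days. Adding weeks: 4, 11, 18, 25 — the last one ≤ 31 is the 25th.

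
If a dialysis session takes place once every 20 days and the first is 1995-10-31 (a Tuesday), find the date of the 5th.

1996-01-19

The 5th occurrence is 4 intervals after the first: 4 × 20 = 80 days after 1995-10-31.
October has 31 days — 0 days to the end of October leaves 80.
November has 30 days (50 left).
December has 31 days (19 left).
19 days into January → 1996-01-19.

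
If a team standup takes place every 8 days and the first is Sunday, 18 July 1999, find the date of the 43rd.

The 43rd occurrence is 42 intervals after the first: 42 × 8 = 336 days after 18 July 1999.
July has 31 days — 13 days to the end of July leaves 323.
August has 31 days (292 left).
September has 30 days (262 left).
October has 31 days (231 left).
November has 30 days (201 left).
December has 31 days (170 left).
January has 31 days (139 left).
February has 29 days (110 left).
March has 31 days (79 left).
April has 30 days (49 left).
May has 31 days (18 left).
18 days into June → 18 June 2000.

18 June 2000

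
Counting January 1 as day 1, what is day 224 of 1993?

January has 31 days (224 − 31 = 193 remain).
February has 28 days (193 − 28 = 165 remain).
March has 31 days (165 − 31 = 134 remain).
April has 30 days (134 − 30 = 104 remain).
May has 31 days (104 − 31 = 73 remain).
June has 30 days (73 − 30 = 43 remain).
July has 31 days (43 − 31 = 12 remain).
12 into August → August 12.

1993-08-12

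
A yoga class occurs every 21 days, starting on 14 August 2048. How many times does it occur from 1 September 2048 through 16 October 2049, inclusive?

Occurrences land 21·i days after 14 August 2048 for i = 0, 1, 2, …
1 September 2048 is 18 days after the start; 18 ÷ 21 = 0 remainder 18; since the remainder is 18, round up to i = 1. First occurrence in the window: #2 on 4 September 2048 (1×21 = 21 days in).
16 October 2049 is 428 days after the start; 428 ÷ 21 = 20 remainder 8. Last occurrence in the window: #21 on 8 October 2049.
Occurrences #2 through #21: 20 in total.

20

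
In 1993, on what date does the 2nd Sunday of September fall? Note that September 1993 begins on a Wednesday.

12 September 1993

September 1993 begins on a Wednesday, so the first Sunday is September 5 (4 days later).
The 2nd Sunday is 1 weeks later: 5 + 7 = 12.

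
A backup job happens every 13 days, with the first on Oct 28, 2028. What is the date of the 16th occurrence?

The 16th occurrence is 15 intervals after the first: 15 × 13 = 195 days after Oct 28, 2028.
Oct has 31 days — 3 days to the end of Oct leaves 192.
Nov has 30 days (162 left).
Dec has 31 days (131 left).
Jan has 31 days (100 left).
Feb has 28 days (72 left).
Mar has 31 days (41 left).
Apr has 30 days (11 left).
11 days into May → May 11, 2029.

May 11, 2029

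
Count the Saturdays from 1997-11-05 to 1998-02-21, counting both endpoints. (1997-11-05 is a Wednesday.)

1997-11-05 is a Wednesday; the first Saturday on or after it is 1997-11-08 (3 days later).
From 1997-11-08 to 1998-02-21: 22 + 31 + 31 + 21 = 105 days (rest of November, December, January, February).
105 ÷ 7 = 15 full weeks with remainder 0, so 15 more Saturdays after the first → 16.

16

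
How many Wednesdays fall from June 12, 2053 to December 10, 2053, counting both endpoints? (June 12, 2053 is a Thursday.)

June 12, 2053 is a Thursday; the first Wednesday on or after it is June 18, 2053 (6 days later).
From June 18, 2053 to December 10, 2053: 12 + 31 + 31 + 30 + 31 + 30 + 10 = 175 days (rest of June, July, August, September, October, November, December).
175 ÷ 7 = 25 full weeks with remainder 0, so 25 more Wednesdays after the first → 26.

26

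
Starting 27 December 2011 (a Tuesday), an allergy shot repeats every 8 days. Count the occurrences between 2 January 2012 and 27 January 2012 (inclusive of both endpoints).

Occurrences land 8·i days after 27 December 2011 for i = 0, 1, 2, …
2 January 2012 is 6 days after the start; 6 ÷ 8 = 0 remainder 6; since the remainder is 6, round up to i = 1. First occurrence in the window: #2 on 4 January 2012 (1×8 = 8 days in).
27 January 2012 is 31 days after the start; 31 ÷ 8 = 3 remainder 7. Last occurrence in the window: #4 on 20 January 2012.
Occurrences #2 through #4: 3 in total.

3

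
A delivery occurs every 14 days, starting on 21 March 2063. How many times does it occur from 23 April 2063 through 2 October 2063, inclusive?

11

Occurrences land 14·i days after 21 March 2063 for i = 0, 1, 2, …
23 April 2063 is 33 days after the start; 33 ÷ 14 = 2 remainder 5; since the remainder is 5, round up to i = 3. First occurrence in the window: #4 on 2 May 2063 (3×14 = 42 days in).
2 October 2063 is 195 days after the start; 195 ÷ 14 = 13 remainder 13. Last occurrence in the window: #14 on 19 September 2063.
Occurrences #4 through #14: 11 in total.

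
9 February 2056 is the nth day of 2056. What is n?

40

Days in months before February: 31 = 31.
Plus 9 days into February → day 40.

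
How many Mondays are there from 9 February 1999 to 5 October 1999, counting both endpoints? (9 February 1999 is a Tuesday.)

9 February 1999 is a Tuesday; the first Monday on or after it is 15 February 1999 (6 days later).
From 15 February 1999 to 5 October 1999: 13 + 31 + 30 + 31 + 30 + 31 + 31 + 30 + 5 = 232 days (rest of February, March, April, May, June, July, August, September, October).
232 ÷ 7 = 33 full weeks with remainder 1, so 33 more Mondays after the first → 34.

34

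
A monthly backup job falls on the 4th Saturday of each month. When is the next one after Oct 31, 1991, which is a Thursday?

Nov 23, 1991

Oct 1991 starts on a Tuesday; its first Saturday is the 5th, so the 4th Saturday is the 26th — Oct 26, 1991.
That is not after Oct 31, 1991, so look at Nov 1991.
Nov 1991 starts on a Friday; its first Saturday is the 2nd, so the 4th Saturday is the 23rd — Nov 23, 1991.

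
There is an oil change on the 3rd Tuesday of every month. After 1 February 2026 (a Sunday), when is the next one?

February 2026 starts on a Sunday; its first Tuesday is the 3rd, so the 3rd Tuesday is the 17th — 17 February 2026.
17 February 2026 is after 1 February 2026, so that is the next one.

17 February 2026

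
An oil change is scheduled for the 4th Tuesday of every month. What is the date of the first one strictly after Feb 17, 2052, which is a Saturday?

Feb 2052 starts on a Thursday; its first Tuesday is the 6th, so the 4th Tuesday is the 27th — Feb 27, 2052.
Feb 27, 2052 is after Feb 17, 2052, so that is the next one.

Feb 27, 2052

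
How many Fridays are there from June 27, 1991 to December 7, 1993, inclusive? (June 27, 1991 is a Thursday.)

June 27, 1991 is a Thursday; the first Friday on or after it is June 28, 1991 (1 day later).
From June 28, 1991 to December 7, 1993: 186 + 366 + 341 = 893 days (rest of 1991, 1992, to December 7, 1993 in 1993).
893 ÷ 7 = 127 full weeks with remainder 4, so 127 more Fridays after the first → 128.

128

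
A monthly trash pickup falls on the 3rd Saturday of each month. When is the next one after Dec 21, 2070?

Jan 17, 2071

Dec 2070 starts on a Monday; its first Saturday is the 6th, so the 3rd Saturday is the 20th — Dec 20, 2070.
That is not after Dec 21, 2070, so look at Jan 2071.
Jan 2071 starts on a Thursday; its first Saturday is the 3rd, so the 3rd Saturday is the 17th — Jan 17, 2071.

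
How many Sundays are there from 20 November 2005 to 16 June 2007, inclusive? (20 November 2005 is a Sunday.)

20 November 2005 is a Sunday; the first Sunday on or after it is 20 November 2005.
From 20 November 2005 to 16 June 2007: 41 + 365 + 167 = 573 days (rest of 2005, 2006, to 16 June 2007 in 2007).
573 ÷ 7 = 81 full weeks with remainder 6, so 81 more Sundays after the first → 82.

82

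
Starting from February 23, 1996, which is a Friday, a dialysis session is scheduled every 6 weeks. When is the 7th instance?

The 7th occurrence is 6 intervals after the first: 6 × 42 = 252 days after February 23, 1996.
February has 29 days — 6 days to the end of February leaves 246.
March has 31 days (215 left).
April has 30 days (185 left).
May has 31 days (154 left).
June has 30 days (124 left).
July has 31 days (93 left).
August has 31 days (62 left).
September has 30 days (32 left).
October has 31 days (1 left).
1 day into November → November 1, 1996.

November 1, 1996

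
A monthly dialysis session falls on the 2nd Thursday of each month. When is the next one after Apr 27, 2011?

Apr 2011 starts on a Friday; its first Thursday is the 7th, so the 2nd Thursday is the 14th — Apr 14, 2011.
That is not after Apr 27, 2011, so look at May 2011.
May 2011 starts on a Sunday; its first Thursday is the 5th, so the 2nd Thursday is the 12th — May 12, 2011.

May 12, 2011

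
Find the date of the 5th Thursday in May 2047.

30 May 2047

The first Thursday of May 2047 is May 2.
The 5th Thursday is 4 weeks later: 2 + 28 = 30.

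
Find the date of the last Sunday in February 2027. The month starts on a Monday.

February 2027 begins on a Monday, so the first Sunday is February 7 (6 days later).
February 2027 has 28 days. Adding weeks: 7, 14, 21, 28 — the last one ≤ 28 is the 28th.

2027-02-28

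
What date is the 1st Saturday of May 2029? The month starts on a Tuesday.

May 5, 2029

May 2029 begins on a Tuesday, so the first Saturday is May 5 (4 days later).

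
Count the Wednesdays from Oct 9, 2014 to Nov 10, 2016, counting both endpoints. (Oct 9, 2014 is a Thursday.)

Oct 9, 2014 is a Thursday; the first Wednesday on or after it is Oct 15, 2014 (6 days later).
From Oct 15, 2014 to Nov 10, 2016: 77 + 365 + 315 = 757 days (rest of 2014, 2015, to Nov 10, 2016 in 2016).
757 ÷ 7 = 108 full weeks with remainder 1, so 108 more Wednesdays after the first → 109.

109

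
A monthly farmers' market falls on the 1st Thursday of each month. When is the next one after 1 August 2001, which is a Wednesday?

2 August 2001

August 2001 starts on a Wednesday, so its 1st Thursday is 2 August 2001 (1 day in).
2 August 2001 is after 1 August 2001, so that is the next one.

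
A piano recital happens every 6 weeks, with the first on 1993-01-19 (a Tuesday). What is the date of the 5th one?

1993-07-06

The 5th occurrence is 4 intervals after the first: 4 × 42 = 168 days after 1993-01-19.
January has 31 days — 12 days to the end of January leaves 156.
February has 28 days (128 left).
March has 31 days (97 left).
April has 30 days (67 left).
May has 31 days (36 left).
June has 30 days (6 left).
6 days into July → 1993-07-06.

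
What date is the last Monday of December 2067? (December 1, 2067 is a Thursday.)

December 2067 begins on a Thursday, so the first Monday is December 5 (4 days later).
December 2067 has 31 days. Adding weeks: 5, 12, 19, 26 — the last one ≤ 31 is the 26th.

December 26, 2067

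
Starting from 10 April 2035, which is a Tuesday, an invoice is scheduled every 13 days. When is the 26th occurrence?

The 26th occurrence is 25 intervals after the first: 25 × 13 = 325 days after 10 April 2035.
April has 30 days — 20 days to the end of April leaves 305.
May has 31 days (274 left).
June has 30 days (244 left).
July has 31 days (213 left).
August has 31 days (182 left).
September has 30 days (152 left).
October has 31 days (121 left).
November has 30 days (91 left).
December has 31 days (60 left).
January has 31 days (29 left).
29 days into February → 29 February 2036.

29 February 2036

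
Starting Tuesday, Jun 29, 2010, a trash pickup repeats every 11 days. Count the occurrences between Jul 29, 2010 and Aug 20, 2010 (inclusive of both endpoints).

2

Occurrences land 11·i days after Jun 29, 2010 for i = 0, 1, 2, …
Jul 29, 2010 is 30 days after the start; 30 ÷ 11 = 2 remainder 8; since the remainder is 8, round up to i = 3. First occurrence in the window: #4 on Aug 1, 2010 (3×11 = 33 days in).
Aug 20, 2010 is 52 days after the start; 52 ÷ 11 = 4 remainder 8. Last occurrence in the window: #5 on Aug 12, 2010.
Occurrences #4 through #5: 2 in total.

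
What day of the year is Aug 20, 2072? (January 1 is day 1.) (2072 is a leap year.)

233

Days in months before Aug: 31 + 29 + 31 + 30 + 31 + 30 + 31 = 213.
Plus 20 days into Aug → day 233.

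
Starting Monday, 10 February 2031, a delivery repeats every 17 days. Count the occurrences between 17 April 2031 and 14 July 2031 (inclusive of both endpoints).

6

Occurrences land 17·i days after 10 February 2031 for i = 0, 1, 2, …
17 April 2031 is 66 days after the start; 66 ÷ 17 = 3 remainder 15; since the remainder is 15, round up to i = 4. First occurrence in the window: #5 on 19 April 2031 (4×17 = 68 days in).
14 July 2031 is 154 days after the start; 154 ÷ 17 = 9 remainder 1. Last occurrence in the window: #10 on 13 July 2031.
Occurrences #5 through #10: 6 in total.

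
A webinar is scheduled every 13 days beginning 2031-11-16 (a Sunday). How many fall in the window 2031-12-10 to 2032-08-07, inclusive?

19

Occurrences land 13·i days after 2031-11-16 for i = 0, 1, 2, …
2031-12-10 is 24 days after the start; 24 ÷ 13 = 1 remainder 11; since the remainder is 11, round up to i = 2. First occurrence in the window: #3 on 2031-12-12 (2×13 = 26 days in).
2032-08-07 is 265 days after the start; 265 ÷ 13 = 20 remainder 5. Last occurrence in the window: #21 on 2032-08-02.
Occurrences #3 through #21: 19 in total.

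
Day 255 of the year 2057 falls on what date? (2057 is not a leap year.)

2057-09-12

January has 31 days (255 − 31 = 224 remain).
February has 28 days (224 − 28 = 196 remain).
March has 31 days (196 − 31 = 165 remain).
April has 30 days (165 − 30 = 135 remain).
May has 31 days (135 − 31 = 104 remain).
June has 30 days (104 − 30 = 74 remain).
July has 31 days (74 − 31 = 43 remain).
August has 31 days (43 − 31 = 12 remain).
12 into September → September 12.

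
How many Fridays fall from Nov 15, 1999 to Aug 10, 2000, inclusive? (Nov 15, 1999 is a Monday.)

38

Nov 15, 1999 is a Monday; the first Friday on or after it is Nov 19, 1999 (4 days later).
From Nov 19, 1999 to Aug 10, 2000: 11 + 31 + 31 + 29 + 31 + 30 + 31 + 30 + 31 + 10 = 265 days (rest of Nov, Dec, Jan, Feb, Mar, Apr, May, Jun, Jul, Aug).
265 ÷ 7 = 37 full weeks with remainder 6, so 37 more Fridays after the first → 38.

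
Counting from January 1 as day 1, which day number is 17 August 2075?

229

Days in months before August: 31 + 28 + 31 + 30 + 31 + 30 + 31 = 212.
Plus 17 days into August → day 229.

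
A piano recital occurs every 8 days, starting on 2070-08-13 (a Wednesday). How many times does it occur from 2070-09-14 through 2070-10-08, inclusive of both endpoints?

Occurrences land 8·i days after 2070-08-13 for i = 0, 1, 2, …
2070-09-14 is 32 days after the start; 32 ÷ 8 = 4 remainder 0. First occurrence in the window: #5 on 2070-09-14 (4×8 = 32 days in).
2070-10-08 is 56 days after the start; 56 ÷ 8 = 7 remainder 0. Last occurrence in the window: #8 on 2070-10-08.
Occurrences #5 through #8: 4 in total.

4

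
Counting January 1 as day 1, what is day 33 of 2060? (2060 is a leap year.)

February 2, 2060

January has 31 days (33 − 31 = 2 remain).
2 into February → February 2.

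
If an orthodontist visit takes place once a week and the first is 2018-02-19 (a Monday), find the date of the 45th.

The 45th occurrence is 44 intervals after the first: 44 × 7 = 308 days after 2018-02-19.
February has 28 days — 9 days to the end of February leaves 299.
March has 31 days (268 left).
April has 30 days (238 left).
May has 31 days (207 left).
June has 30 days (177 left).
July has 31 days (146 left).
August has 31 days (115 left).
September has 30 days (85 left).
October has 31 days (54 left).
November has 30 days (24 left).
24 days into December → 2018-12-24.

2018-12-24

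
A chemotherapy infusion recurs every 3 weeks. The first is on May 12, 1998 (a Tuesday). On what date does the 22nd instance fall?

The 22nd occurrence is 21 intervals after the first: 21 × 21 = 441 days after May 12, 1998.
May has 31 days — 19 days to the end of May leaves 422.
From end of May to end of 1998 is 214 days (208 left).
Jan has 31 days (177 left).
Feb has 28 days (149 left).
Mar has 31 days (118 left).
Apr has 30 days (88 left).
May has 31 days (57 left).
Jun has 30 days (27 left).
27 days into Jul → Jul 27, 1999.

Jul 27, 1999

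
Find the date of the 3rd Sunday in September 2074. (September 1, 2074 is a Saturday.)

September 2074 begins on a Saturday, so the first Sunday is September 2 (1 day later).
The 3rd Sunday is 2 weeks later: 2 + 14 = 16.

2074-09-16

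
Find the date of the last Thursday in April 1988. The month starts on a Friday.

April 1988 begins on a Friday, so the first Thursday is April 7 (6 days later).
April 1988 has 30 days. Adding weeks: 7, 14, 21, 28 — the last one ≤ 30 is the 28th.

28 April 1988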